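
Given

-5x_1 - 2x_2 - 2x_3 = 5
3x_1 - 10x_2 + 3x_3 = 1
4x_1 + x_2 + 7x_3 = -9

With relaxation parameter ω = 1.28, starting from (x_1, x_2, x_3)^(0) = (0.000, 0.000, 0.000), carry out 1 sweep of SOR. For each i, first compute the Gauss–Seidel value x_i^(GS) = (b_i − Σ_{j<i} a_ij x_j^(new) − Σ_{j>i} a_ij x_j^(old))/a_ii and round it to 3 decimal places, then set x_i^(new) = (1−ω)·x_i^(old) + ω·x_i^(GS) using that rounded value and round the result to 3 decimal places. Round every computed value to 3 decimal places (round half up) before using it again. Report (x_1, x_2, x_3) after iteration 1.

Iteration 1:
  x_1: GS value = (5 - (-2)·0.000 - (-2)·0.000) / (-5) = -1.000;  x_1 ← (1−ω)·0.000 + ω·-1.000 = -1.280
  x_2: GS value = (1 - (3)·-1.280 - (3)·0.000) / (-10) = -0.484;  x_2 ← (1−ω)·0.000 + ω·-0.484 = -0.620
  x_3: GS value = (-9 - (4)·-1.280 - (1)·-0.620) / (7) = -0.466;  x_3 ← (1−ω)·0.000 + ω·-0.466 = -0.596

(-1.280, -0.620, -0.596)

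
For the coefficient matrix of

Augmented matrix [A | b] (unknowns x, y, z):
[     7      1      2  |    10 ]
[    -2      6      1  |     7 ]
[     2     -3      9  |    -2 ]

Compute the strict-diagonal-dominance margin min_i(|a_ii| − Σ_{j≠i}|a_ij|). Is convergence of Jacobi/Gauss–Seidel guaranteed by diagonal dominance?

row 1: |7| − (1+2) = 4
row 2: |6| − (2+1) = 3
row 3: |9| − (2+3) = 4
minimum over rows = 3 → strictly diagonally dominant (convergence guaranteed)

3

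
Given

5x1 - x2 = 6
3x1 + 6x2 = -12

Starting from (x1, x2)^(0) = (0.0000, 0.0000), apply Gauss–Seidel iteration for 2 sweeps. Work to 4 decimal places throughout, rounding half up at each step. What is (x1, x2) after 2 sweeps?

(0.6800, -2.3400)

Iteration 1:
  x1 = (6 - (-1)·0.0000) / (5) = 1.2000
  x2 = (-12 - (3)·1.2000) / (6) = -2.6000
Iteration 2:
  x1 = (6 - (-1)·-2.6000) / (5) = 0.6800
  x2 = (-12 - (3)·0.6800) / (6) = -2.3400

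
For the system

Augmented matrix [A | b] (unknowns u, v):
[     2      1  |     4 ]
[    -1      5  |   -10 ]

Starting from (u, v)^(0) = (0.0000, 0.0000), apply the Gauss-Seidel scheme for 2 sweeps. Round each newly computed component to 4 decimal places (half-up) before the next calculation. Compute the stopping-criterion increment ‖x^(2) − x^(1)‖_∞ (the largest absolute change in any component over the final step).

0.8000

Iteration 1:
  u = (4 - (1)·0.0000) / (2) = 2.0000
  v = (-10 - (-1)·2.0000) / (5) = -1.6000
Iteration 2:
  u = (4 - (1)·-1.6000) / (2) = 2.8000
  v = (-10 - (-1)·2.8000) / (5) = -1.4400
Change: (0.8000, 0.1600) → max |·| = 0.8000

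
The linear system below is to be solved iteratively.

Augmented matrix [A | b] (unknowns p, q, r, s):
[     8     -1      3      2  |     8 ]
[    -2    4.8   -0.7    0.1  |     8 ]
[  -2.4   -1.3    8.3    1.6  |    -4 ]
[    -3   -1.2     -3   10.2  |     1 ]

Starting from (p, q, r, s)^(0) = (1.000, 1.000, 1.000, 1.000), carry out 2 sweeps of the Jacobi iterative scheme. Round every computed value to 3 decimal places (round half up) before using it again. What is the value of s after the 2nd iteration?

Iteration 1:
  p = (8 - (-1)·1.000 - (3)·1.000 - (2)·1.000) / (8) = 0.500
  q = (8 - (-2)·1.000 - (-0.7)·1.000 - (0.1)·1.000) / (4.8) = 2.208
  r = (-4 - (-2.4)·1.000 - (-1.3)·1.000 - (1.6)·1.000) / (8.3) = -0.229
  s = (1 - (-3)·1.000 - (-1.2)·1.000 - (-3)·1.000) / (10.2) = 0.804
Iteration 2:
  p = (8 - (-1)·2.208 - (3)·-0.229 - (2)·0.804) / (8) = 1.161
  q = (8 - (-2)·0.500 - (-0.7)·-0.229 - (0.1)·0.804) / (4.8) = 1.825
  r = (-4 - (-2.4)·0.500 - (-1.3)·2.208 - (1.6)·0.804) / (8.3) = -0.147
  s = (1 - (-3)·0.500 - (-1.2)·2.208 - (-3)·-0.229) / (10.2) = 0.438

0.438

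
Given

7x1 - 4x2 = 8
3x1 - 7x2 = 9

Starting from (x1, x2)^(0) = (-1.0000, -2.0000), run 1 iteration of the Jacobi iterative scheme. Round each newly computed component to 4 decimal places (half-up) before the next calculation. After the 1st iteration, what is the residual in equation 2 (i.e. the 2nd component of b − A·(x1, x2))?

Iteration 1:
  x1 = (8 - (-4)·-2.0000) / (7) = 0.0000
  x2 = (9 - (3)·-1.0000) / (-7) = -1.7143
Residual b − A·x = (1.1428, -3.0001)

-3.0001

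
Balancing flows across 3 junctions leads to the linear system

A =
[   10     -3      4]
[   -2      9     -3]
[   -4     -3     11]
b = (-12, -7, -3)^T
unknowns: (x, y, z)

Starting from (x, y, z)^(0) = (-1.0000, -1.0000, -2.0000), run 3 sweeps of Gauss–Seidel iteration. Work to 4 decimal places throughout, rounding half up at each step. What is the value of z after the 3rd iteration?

-1.0820

Iteration 1:
  x = (-12 - (-3)·-1.0000 - (4)·-2.0000) / (10) = -0.7000
  y = (-7 - (-2)·-0.7000 - (-3)·-2.0000) / (9) = -1.6000
  z = (-3 - (-4)·-0.7000 - (-3)·-1.6000) / (11) = -0.9636
Iteration 2:
  x = (-12 - (-3)·-1.6000 - (4)·-0.9636) / (10) = -1.2946
  y = (-7 - (-2)·-1.2946 - (-3)·-0.9636) / (9) = -1.3867
  z = (-3 - (-4)·-1.2946 - (-3)·-1.3867) / (11) = -1.1217
Iteration 3:
  x = (-12 - (-3)·-1.3867 - (4)·-1.1217) / (10) = -1.1673
  y = (-7 - (-2)·-1.1673 - (-3)·-1.1217) / (9) = -1.4111
  z = (-3 - (-4)·-1.1673 - (-3)·-1.4111) / (11) = -1.0820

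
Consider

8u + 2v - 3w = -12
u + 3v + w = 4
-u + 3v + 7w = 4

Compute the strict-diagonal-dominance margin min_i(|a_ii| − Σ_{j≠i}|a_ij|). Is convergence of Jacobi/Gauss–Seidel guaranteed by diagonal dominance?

1

row 1: |8| − (2+3) = 3
row 2: |3| − (1+1) = 1
row 3: |7| − (1+3) = 3
minimum over rows = 1 → strictly diagonally dominant (convergence guaranteed)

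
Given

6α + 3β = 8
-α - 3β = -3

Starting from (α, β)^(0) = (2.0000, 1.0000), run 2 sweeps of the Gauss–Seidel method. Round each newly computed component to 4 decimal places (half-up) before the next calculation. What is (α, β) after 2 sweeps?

(0.9722, 0.6759)

Iteration 1:
  α = (8 - (3)·1.0000) / (6) = 0.8333
  β = (-3 - (-1)·0.8333) / (-3) = 0.7222
Iteration 2:
  α = (8 - (3)·0.7222) / (6) = 0.9722
  β = (-3 - (-1)·0.9722) / (-3) = 0.6759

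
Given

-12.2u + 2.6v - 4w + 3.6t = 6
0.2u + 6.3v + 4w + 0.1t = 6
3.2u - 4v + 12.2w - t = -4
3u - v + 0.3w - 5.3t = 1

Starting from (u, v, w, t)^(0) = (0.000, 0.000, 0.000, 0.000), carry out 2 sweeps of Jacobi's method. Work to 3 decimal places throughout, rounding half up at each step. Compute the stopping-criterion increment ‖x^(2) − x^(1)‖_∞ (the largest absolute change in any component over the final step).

Iteration 1:
  u = (6 - (2.6)·0.000 - (-4)·0.000 - (3.6)·0.000) / (-12.2) = -0.492
  v = (6 - (0.2)·0.000 - (4)·0.000 - (0.1)·0.000) / (6.3) = 0.952
  w = (-4 - (3.2)·0.000 - (-4)·0.000 - (-1)·0.000) / (12.2) = -0.328
  t = (1 - (3)·0.000 - (-1)·0.000 - (0.3)·0.000) / (-5.3) = -0.189
Iteration 2:
  u = (6 - (2.6)·0.952 - (-4)·-0.328 - (3.6)·-0.189) / (-12.2) = -0.237
  v = (6 - (0.2)·-0.492 - (4)·-0.328 - (0.1)·-0.189) / (6.3) = 1.179
  w = (-4 - (3.2)·-0.492 - (-4)·0.952 - (-1)·-0.189) / (12.2) = 0.098
  t = (1 - (3)·-0.492 - (-1)·0.952 - (0.3)·-0.328) / (-5.3) = -0.665
Change: (0.255, 0.227, 0.426, -0.476) → max |·| = 0.476

0.476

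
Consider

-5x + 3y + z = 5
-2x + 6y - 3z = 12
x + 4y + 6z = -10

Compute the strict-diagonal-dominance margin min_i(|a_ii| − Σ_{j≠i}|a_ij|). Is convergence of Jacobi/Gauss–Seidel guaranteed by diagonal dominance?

row 1: |-5| − (3+1) = 1
row 2: |6| − (2+3) = 1
row 3: |6| − (1+4) = 1
minimum over rows = 1 → strictly diagonally dominant (convergence guaranteed)

1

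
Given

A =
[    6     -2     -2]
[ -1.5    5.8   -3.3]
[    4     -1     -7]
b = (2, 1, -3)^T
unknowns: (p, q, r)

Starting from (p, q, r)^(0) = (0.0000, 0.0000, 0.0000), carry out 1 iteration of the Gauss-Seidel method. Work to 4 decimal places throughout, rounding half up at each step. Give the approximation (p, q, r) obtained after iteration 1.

(0.3333, 0.2586, 0.5821)

Iteration 1:
  p = (2 - (-2)·0.0000 - (-2)·0.0000) / (6) = 0.3333
  q = (1 - (-1.5)·0.3333 - (-3.3)·0.0000) / (5.8) = 0.2586
  r = (-3 - (4)·0.3333 - (-1)·0.2586) / (-7) = 0.5821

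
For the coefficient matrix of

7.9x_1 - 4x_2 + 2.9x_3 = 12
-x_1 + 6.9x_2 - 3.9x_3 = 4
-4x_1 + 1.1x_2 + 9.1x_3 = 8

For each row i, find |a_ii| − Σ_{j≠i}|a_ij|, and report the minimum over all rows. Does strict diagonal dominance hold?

1

row 1: |7.9| − (4+2.9) = 1
row 2: |6.9| − (1+3.9) = 2
row 3: |9.1| − (4+1.1) = 4
minimum over rows = 1 → strictly diagonally dominant (convergence guaranteed)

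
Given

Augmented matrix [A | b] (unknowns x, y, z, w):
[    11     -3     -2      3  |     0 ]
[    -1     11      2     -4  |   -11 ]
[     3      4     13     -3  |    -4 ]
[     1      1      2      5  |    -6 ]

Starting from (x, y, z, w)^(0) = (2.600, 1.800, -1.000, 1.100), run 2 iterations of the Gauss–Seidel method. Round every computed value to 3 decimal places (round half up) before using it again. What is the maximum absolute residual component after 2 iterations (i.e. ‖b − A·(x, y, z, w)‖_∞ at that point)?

4.284

Iteration 1:
  x = (0 - (-3)·1.800 - (-2)·-1.000 - (3)·1.100) / (11) = 0.009
  y = (-11 - (-1)·0.009 - (2)·-1.000 - (-4)·1.100) / (11) = -0.417
  z = (-4 - (3)·0.009 - (4)·-0.417 - (-3)·1.100) / (13) = 0.072
  w = (-6 - (1)·0.009 - (1)·-0.417 - (2)·0.072) / (5) = -1.147
Iteration 2:
  x = (0 - (-3)·-0.417 - (-2)·0.072 - (3)·-1.147) / (11) = 0.212
  y = (-11 - (-1)·0.212 - (2)·0.072 - (-4)·-1.147) / (11) = -1.411
  z = (-4 - (3)·0.212 - (4)·-1.411 - (-3)·-1.147) / (13) = -0.187
  w = (-6 - (1)·0.212 - (1)·-1.411 - (2)·-0.187) / (5) = -0.885
Residual b − A·x = (-4.284, 1.567, 0.784, -0.002); ∞-norm = 4.284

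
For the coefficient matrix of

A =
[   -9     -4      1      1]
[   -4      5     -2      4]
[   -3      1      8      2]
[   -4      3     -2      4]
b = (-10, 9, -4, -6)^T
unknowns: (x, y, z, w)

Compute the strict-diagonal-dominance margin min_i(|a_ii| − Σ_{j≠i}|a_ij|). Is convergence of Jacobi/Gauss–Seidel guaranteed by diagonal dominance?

row 1: |-9| − (4+1+1) = 3
row 2: |5| − (4+2+4) = -5
row 3: |8| − (3+1+2) = 2
row 4: |4| − (4+3+2) = -5
minimum over rows = -5 → not strictly diagonally dominant

-5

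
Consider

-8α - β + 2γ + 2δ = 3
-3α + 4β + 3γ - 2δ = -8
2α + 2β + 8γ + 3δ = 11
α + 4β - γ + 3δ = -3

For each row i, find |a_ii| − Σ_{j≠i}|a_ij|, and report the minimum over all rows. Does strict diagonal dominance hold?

row 1: |-8| − (1+2+2) = 3
row 2: |4| − (3+3+2) = -4
row 3: |8| − (2+2+3) = 1
row 4: |3| − (1+4+1) = -3
minimum over rows = -4 → not strictly diagonally dominant

-4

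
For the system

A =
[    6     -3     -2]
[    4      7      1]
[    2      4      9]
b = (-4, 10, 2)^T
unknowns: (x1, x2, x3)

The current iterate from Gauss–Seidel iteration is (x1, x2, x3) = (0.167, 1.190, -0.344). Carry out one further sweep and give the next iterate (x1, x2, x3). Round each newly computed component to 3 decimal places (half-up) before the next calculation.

(-0.186, 1.584, -0.440)

One sweep:
  x1 = (-4 - (-3)·1.190 - (-2)·-0.344) / (6) = -0.186
  x2 = (10 - (4)·-0.186 - (1)·-0.344) / (7) = 1.584
  x3 = (2 - (2)·-0.186 - (4)·1.584) / (9) = -0.440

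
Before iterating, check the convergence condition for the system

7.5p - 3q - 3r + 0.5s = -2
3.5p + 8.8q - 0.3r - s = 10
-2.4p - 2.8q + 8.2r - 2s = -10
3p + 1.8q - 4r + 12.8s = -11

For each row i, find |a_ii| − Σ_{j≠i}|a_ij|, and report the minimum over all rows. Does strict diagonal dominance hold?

row 1: |7.5| − (3+3+0.5) = 1
row 2: |8.8| − (3.5+0.3+1) = 4
row 3: |8.2| − (2.4+2.8+2) = 1
row 4: |12.8| − (3+1.8+4) = 4
minimum over rows = 1 → strictly diagonally dominant (convergence guaranteed)

1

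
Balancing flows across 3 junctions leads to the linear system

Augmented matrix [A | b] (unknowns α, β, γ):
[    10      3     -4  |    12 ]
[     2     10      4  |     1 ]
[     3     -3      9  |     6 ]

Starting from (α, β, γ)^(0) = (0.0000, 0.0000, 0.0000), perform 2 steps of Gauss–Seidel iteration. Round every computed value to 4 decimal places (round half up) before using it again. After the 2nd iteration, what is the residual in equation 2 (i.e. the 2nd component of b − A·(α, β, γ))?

0.3252

Iteration 1:
  α = (12 - (3)·0.0000 - (-4)·0.0000) / (10) = 1.2000
  β = (1 - (2)·1.2000 - (4)·0.0000) / (10) = -0.1400
  γ = (6 - (3)·1.2000 - (-3)·-0.1400) / (9) = 0.2200
Iteration 2:
  α = (12 - (3)·-0.1400 - (-4)·0.2200) / (10) = 1.3300
  β = (1 - (2)·1.3300 - (4)·0.2200) / (10) = -0.2540
  γ = (6 - (3)·1.3300 - (-3)·-0.2540) / (9) = 0.1387
Residual b − A·x = (0.0168, 0.3252, -0.0003)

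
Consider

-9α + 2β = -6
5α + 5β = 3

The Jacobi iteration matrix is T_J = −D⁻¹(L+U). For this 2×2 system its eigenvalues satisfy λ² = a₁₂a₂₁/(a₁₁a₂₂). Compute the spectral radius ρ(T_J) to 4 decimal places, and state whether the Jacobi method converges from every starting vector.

0.4714

a₁₂a₂₁/(a₁₁a₂₂) = (2)·(5) / ((-9)·(5)) = -0.222222
ρ = √|-0.222222| = √0.222222 = 0.4714
ρ < 1, so Jacobi converges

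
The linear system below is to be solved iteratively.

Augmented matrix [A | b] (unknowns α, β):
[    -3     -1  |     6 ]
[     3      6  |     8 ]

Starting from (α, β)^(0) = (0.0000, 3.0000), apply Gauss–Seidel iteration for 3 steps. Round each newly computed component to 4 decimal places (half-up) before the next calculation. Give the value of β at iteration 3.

Iteration 1:
  α = (6 - (-1)·3.0000) / (-3) = -3.0000
  β = (8 - (3)·-3.0000) / (6) = 2.8333
Iteration 2:
  α = (6 - (-1)·2.8333) / (-3) = -2.9444
  β = (8 - (3)·-2.9444) / (6) = 2.8055
Iteration 3:
  α = (6 - (-1)·2.8055) / (-3) = -2.9352
  β = (8 - (3)·-2.9352) / (6) = 2.8009

2.8009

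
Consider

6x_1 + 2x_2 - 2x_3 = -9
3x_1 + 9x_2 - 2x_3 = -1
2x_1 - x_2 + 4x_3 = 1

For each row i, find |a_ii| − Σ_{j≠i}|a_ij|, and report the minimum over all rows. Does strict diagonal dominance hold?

1

row 1: |6| − (2+2) = 2
row 2: |9| − (3+2) = 4
row 3: |4| − (2+1) = 1
minimum over rows = 1 → strictly diagonally dominant (convergence guaranteed)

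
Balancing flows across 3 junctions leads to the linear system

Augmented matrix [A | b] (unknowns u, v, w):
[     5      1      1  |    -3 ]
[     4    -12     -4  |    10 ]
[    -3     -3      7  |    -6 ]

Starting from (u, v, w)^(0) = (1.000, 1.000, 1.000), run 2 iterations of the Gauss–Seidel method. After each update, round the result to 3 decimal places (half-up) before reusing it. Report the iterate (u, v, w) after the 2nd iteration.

(0.086, -0.162, -0.890)

Iteration 1:
  u = (-3 - (1)·1.000 - (1)·1.000) / (5) = -1.000
  v = (10 - (4)·-1.000 - (-4)·1.000) / (-12) = -1.500
  w = (-6 - (-3)·-1.000 - (-3)·-1.500) / (7) = -1.929
Iteration 2:
  u = (-3 - (1)·-1.500 - (1)·-1.929) / (5) = 0.086
  v = (10 - (4)·0.086 - (-4)·-1.929) / (-12) = -0.162
  w = (-6 - (-3)·0.086 - (-3)·-0.162) / (7) = -0.890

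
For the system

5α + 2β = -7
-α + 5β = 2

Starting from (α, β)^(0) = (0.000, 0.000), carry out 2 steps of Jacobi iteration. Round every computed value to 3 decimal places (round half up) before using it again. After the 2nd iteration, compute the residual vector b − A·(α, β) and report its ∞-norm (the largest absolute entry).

0.560

Iteration 1:
  α = (-7 - (2)·0.000) / (5) = -1.400
  β = (2 - (-1)·0.000) / (5) = 0.400
Iteration 2:
  α = (-7 - (2)·0.400) / (5) = -1.560
  β = (2 - (-1)·-1.400) / (5) = 0.120
Residual b − A·x = (0.560, -0.160); ∞-norm = 0.560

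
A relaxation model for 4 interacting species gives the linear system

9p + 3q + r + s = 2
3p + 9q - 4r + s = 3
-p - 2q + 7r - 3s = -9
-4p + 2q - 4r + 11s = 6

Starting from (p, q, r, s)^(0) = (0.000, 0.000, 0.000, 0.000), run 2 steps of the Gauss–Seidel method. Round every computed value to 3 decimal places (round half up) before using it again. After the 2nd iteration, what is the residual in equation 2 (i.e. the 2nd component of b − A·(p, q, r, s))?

Iteration 1:
  p = (2 - (3)·0.000 - (1)·0.000 - (1)·0.000) / (9) = 0.222
  q = (3 - (3)·0.222 - (-4)·0.000 - (1)·0.000) / (9) = 0.259
  r = (-9 - (-1)·0.222 - (-2)·0.259 - (-3)·0.000) / (7) = -1.180
  s = (6 - (-4)·0.222 - (2)·0.259 - (-4)·-1.180) / (11) = 0.150
Iteration 2:
  p = (2 - (3)·0.259 - (1)·-1.180 - (1)·0.150) / (9) = 0.250
  q = (3 - (3)·0.250 - (-4)·-1.180 - (1)·0.150) / (9) = -0.291
  r = (-9 - (-1)·0.250 - (-2)·-0.291 - (-3)·0.150) / (7) = -1.269
  s = (6 - (-4)·0.250 - (2)·-0.291 - (-4)·-1.269) / (11) = 0.228
Residual b − A·x = (1.664, -0.435, 0.235, -0.002)

-0.435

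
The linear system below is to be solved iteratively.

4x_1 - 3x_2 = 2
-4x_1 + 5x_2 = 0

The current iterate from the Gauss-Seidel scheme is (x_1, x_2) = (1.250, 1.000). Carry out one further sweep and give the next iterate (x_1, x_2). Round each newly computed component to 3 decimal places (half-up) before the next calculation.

(1.250, 1.000)

One sweep:
  x_1 = (2 - (-3)·1.000) / (4) = 1.250
  x_2 = (0 - (-4)·1.250) / (5) = 1.000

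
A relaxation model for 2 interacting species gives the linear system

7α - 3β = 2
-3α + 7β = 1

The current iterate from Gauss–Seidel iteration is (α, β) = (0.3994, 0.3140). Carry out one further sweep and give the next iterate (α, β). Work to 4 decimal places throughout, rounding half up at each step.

One sweep:
  α = (2 - (-3)·0.3140) / (7) = 0.4203
  β = (1 - (-3)·0.4203) / (7) = 0.3230

(0.4203, 0.3230)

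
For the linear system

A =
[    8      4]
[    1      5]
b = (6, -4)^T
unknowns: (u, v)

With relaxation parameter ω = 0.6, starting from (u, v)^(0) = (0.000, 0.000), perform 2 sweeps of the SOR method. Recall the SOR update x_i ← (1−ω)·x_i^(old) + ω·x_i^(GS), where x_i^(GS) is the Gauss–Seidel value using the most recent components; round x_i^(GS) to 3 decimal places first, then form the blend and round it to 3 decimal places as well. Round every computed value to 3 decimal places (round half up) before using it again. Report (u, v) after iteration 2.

Iteration 1:
  u: GS value = (6 - (4)·0.000) / (8) = 0.750;  u ← (1−ω)·0.000 + ω·0.750 = 0.450
  v: GS value = (-4 - (1)·0.450) / (5) = -0.890;  v ← (1−ω)·0.000 + ω·-0.890 = -0.534
Iteration 2:
  u: GS value = (6 - (4)·-0.534) / (8) = 1.017;  u ← (1−ω)·0.450 + ω·1.017 = 0.790
  v: GS value = (-4 - (1)·0.790) / (5) = -0.958;  v ← (1−ω)·-0.534 + ω·-0.958 = -0.788

(0.790, -0.788)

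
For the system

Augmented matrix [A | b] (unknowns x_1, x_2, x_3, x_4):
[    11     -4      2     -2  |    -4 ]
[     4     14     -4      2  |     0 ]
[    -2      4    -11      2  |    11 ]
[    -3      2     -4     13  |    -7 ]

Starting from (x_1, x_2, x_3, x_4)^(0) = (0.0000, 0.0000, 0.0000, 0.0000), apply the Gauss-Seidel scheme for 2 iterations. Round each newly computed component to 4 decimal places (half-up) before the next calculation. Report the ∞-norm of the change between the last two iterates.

Iteration 1:
  x_1 = (-4 - (-4)·0.0000 - (2)·0.0000 - (-2)·0.0000) / (11) = -0.3636
  x_2 = (0 - (4)·-0.3636 - (-4)·0.0000 - (2)·0.0000) / (14) = 0.1039
  x_3 = (11 - (-2)·-0.3636 - (4)·0.1039 - (2)·0.0000) / (-11) = -0.8961
  x_4 = (-7 - (-3)·-0.3636 - (2)·0.1039 - (-4)·-0.8961) / (13) = -0.9141
Iteration 2:
  x_1 = (-4 - (-4)·0.1039 - (2)·-0.8961 - (-2)·-0.9141) / (11) = -0.3291
  x_2 = (0 - (4)·-0.3291 - (-4)·-0.8961 - (2)·-0.9141) / (14) = -0.0314
  x_3 = (11 - (-2)·-0.3291 - (4)·-0.0314 - (2)·-0.9141) / (-11) = -1.1178
  x_4 = (-7 - (-3)·-0.3291 - (2)·-0.0314 - (-4)·-1.1178) / (13) = -0.9535
Change: (0.0345, -0.1353, -0.2217, -0.0394) → max |·| = 0.2217

0.2217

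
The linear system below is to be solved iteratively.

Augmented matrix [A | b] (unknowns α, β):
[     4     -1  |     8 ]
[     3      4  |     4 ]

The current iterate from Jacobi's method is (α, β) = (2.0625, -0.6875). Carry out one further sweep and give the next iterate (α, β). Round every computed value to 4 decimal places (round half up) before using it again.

(1.8281, -0.5469)

One sweep:
  α = (8 - (-1)·-0.6875) / (4) = 1.8281
  β = (4 - (3)·2.0625) / (4) = -0.5469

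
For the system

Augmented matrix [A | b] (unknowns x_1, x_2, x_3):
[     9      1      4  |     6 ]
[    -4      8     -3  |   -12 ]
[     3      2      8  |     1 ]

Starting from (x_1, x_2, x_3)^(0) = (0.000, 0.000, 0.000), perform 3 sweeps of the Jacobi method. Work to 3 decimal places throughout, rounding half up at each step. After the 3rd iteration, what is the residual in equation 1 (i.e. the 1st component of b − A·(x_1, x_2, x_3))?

0.445

Iteration 1:
  x_1 = (6 - (1)·0.000 - (4)·0.000) / (9) = 0.667
  x_2 = (-12 - (-4)·0.000 - (-3)·0.000) / (8) = -1.500
  x_3 = (1 - (3)·0.000 - (2)·0.000) / (8) = 0.125
Iteration 2:
  x_1 = (6 - (1)·-1.500 - (4)·0.125) / (9) = 0.778
  x_2 = (-12 - (-4)·0.667 - (-3)·0.125) / (8) = -1.120
  x_3 = (1 - (3)·0.667 - (2)·-1.500) / (8) = 0.250
Iteration 3:
  x_1 = (6 - (1)·-1.120 - (4)·0.250) / (9) = 0.680
  x_2 = (-12 - (-4)·0.778 - (-3)·0.250) / (8) = -1.017
  x_3 = (1 - (3)·0.778 - (2)·-1.120) / (8) = 0.113
Residual b − A·x = (0.445, -0.805, 0.090)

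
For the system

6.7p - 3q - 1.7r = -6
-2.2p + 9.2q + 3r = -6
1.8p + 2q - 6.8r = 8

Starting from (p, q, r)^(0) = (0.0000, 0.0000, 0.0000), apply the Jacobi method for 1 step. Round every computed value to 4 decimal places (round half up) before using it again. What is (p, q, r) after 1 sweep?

(-0.8955, -0.6522, -1.1765)

Iteration 1:
  p = (-6 - (-3)·0.0000 - (-1.7)·0.0000) / (6.7) = -0.8955
  q = (-6 - (-2.2)·0.0000 - (3)·0.0000) / (9.2) = -0.6522
  r = (8 - (1.8)·0.0000 - (2)·0.0000) / (-6.8) = -1.1765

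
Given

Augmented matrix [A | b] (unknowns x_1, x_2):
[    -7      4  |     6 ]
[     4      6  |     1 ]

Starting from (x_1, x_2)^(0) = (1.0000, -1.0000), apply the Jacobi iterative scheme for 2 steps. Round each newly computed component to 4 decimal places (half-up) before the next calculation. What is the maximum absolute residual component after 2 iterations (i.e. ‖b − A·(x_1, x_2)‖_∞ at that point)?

6.4767

Iteration 1:
  x_1 = (6 - (4)·-1.0000) / (-7) = -1.4286
  x_2 = (1 - (4)·1.0000) / (6) = -0.5000
Iteration 2:
  x_1 = (6 - (4)·-0.5000) / (-7) = -1.1429
  x_2 = (1 - (4)·-1.4286) / (6) = 1.1191
Residual b − A·x = (-6.4767, -1.1430); ∞-norm = 6.4767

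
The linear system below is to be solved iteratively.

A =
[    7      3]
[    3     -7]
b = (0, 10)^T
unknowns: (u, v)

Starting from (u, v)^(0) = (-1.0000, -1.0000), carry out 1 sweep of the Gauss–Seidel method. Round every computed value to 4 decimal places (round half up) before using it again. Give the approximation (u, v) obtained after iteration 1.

(0.4286, -1.2449)

Iteration 1:
  u = (0 - (3)·-1.0000) / (7) = 0.4286
  v = (10 - (3)·0.4286) / (-7) = -1.2449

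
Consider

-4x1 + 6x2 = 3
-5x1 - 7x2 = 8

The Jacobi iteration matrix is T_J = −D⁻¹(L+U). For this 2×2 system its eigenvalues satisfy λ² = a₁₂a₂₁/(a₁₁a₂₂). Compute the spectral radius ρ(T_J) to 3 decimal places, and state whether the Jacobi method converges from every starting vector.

1.035

a₁₂a₂₁/(a₁₁a₂₂) = (6)·(-5) / ((-4)·(-7)) = -1.071429
ρ = √|-1.071429| = √1.071429 = 1.035
ρ > 1, so Jacobi diverges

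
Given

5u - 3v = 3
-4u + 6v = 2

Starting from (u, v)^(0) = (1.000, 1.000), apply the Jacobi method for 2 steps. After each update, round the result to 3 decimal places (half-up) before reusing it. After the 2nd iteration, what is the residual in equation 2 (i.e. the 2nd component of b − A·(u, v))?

Iteration 1:
  u = (3 - (-3)·1.000) / (5) = 1.200
  v = (2 - (-4)·1.000) / (6) = 1.000
Iteration 2:
  u = (3 - (-3)·1.000) / (5) = 1.200
  v = (2 - (-4)·1.200) / (6) = 1.133
Residual b − A·x = (0.399, 0.002)

0.002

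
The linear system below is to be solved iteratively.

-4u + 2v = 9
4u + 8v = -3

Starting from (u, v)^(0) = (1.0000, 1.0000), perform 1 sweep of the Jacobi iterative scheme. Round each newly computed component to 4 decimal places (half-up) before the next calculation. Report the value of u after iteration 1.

-1.7500

Iteration 1:
  u = (9 - (2)·1.0000) / (-4) = -1.7500
  v = (-3 - (4)·1.0000) / (8) = -0.8750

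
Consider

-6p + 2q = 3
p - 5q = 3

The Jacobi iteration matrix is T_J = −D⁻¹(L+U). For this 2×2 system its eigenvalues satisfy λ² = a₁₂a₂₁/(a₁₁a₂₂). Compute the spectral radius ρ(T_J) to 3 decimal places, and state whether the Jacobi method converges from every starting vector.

0.258

a₁₂a₂₁/(a₁₁a₂₂) = (2)·(1) / ((-6)·(-5)) = 0.066667
ρ = √|0.066667| = √0.066667 = 0.258
ρ < 1, so Jacobi converges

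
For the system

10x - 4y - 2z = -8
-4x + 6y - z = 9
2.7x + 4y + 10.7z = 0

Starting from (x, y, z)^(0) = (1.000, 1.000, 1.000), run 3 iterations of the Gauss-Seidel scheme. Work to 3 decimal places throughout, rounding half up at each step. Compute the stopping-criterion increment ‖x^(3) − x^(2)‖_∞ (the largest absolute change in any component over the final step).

0.098

Iteration 1:
  x = (-8 - (-4)·1.000 - (-2)·1.000) / (10) = -0.200
  y = (9 - (-4)·-0.200 - (-1)·1.000) / (6) = 1.533
  z = (0 - (2.7)·-0.200 - (4)·1.533) / (10.7) = -0.523
Iteration 2:
  x = (-8 - (-4)·1.533 - (-2)·-0.523) / (10) = -0.291
  y = (9 - (-4)·-0.291 - (-1)·-0.523) / (6) = 1.219
  z = (0 - (2.7)·-0.291 - (4)·1.219) / (10.7) = -0.382
Iteration 3:
  x = (-8 - (-4)·1.219 - (-2)·-0.382) / (10) = -0.389
  y = (9 - (-4)·-0.389 - (-1)·-0.382) / (6) = 1.177
  z = (0 - (2.7)·-0.389 - (4)·1.177) / (10.7) = -0.342
Change: (-0.098, -0.042, 0.040) → max |·| = 0.098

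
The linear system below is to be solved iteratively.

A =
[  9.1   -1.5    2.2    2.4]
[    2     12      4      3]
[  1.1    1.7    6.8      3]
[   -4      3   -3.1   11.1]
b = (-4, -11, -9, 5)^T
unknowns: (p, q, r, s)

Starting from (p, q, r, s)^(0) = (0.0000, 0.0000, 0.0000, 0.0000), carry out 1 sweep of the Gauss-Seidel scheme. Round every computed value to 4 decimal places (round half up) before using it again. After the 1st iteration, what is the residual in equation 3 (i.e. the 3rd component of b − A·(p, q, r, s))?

-0.6871

Iteration 1:
  p = (-4 - (-1.5)·0.0000 - (2.2)·0.0000 - (2.4)·0.0000) / (9.1) = -0.4396
  q = (-11 - (2)·-0.4396 - (4)·0.0000 - (3)·0.0000) / (12) = -0.8434
  r = (-9 - (1.1)·-0.4396 - (1.7)·-0.8434 - (3)·0.0000) / (6.8) = -1.0416
  s = (5 - (-4)·-0.4396 - (3)·-0.8434 - (-3.1)·-1.0416) / (11.1) = 0.2291
Residual b − A·x = (0.4769, 3.4791, -0.6871, -0.0002)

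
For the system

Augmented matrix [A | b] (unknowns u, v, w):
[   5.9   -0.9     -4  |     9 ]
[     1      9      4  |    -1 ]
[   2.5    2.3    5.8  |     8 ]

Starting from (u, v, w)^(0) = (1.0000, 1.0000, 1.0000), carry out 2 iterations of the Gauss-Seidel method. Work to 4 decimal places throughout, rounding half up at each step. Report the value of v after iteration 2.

-0.6243

Iteration 1:
  u = (9 - (-0.9)·1.0000 - (-4)·1.0000) / (5.9) = 2.3559
  v = (-1 - (1)·2.3559 - (4)·1.0000) / (9) = -0.8173
  w = (8 - (2.5)·2.3559 - (2.3)·-0.8173) / (5.8) = 0.6879
Iteration 2:
  u = (9 - (-0.9)·-0.8173 - (-4)·0.6879) / (5.9) = 1.8671
  v = (-1 - (1)·1.8671 - (4)·0.6879) / (9) = -0.6243
  w = (8 - (2.5)·1.8671 - (2.3)·-0.6243) / (5.8) = 0.8221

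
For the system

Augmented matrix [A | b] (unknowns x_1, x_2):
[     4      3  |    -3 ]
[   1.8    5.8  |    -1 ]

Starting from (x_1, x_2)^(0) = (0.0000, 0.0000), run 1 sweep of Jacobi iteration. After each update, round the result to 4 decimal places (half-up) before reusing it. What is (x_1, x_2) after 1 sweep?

(-0.7500, -0.1724)

Iteration 1:
  x_1 = (-3 - (3)·0.0000) / (4) = -0.7500
  x_2 = (-1 - (1.8)·0.0000) / (5.8) = -0.1724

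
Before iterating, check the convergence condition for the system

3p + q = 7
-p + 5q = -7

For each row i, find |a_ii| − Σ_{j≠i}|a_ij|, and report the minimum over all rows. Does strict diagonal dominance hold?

2

row 1: |3| − (1) = 2
row 2: |5| − (1) = 4
minimum over rows = 2 → strictly diagonally dominant (convergence guaranteed)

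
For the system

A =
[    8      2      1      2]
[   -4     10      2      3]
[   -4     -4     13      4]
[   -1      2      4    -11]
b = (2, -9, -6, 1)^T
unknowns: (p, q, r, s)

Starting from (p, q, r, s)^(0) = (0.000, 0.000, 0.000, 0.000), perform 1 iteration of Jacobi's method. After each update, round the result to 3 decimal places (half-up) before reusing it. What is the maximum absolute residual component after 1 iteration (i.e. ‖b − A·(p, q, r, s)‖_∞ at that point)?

3.897

Iteration 1:
  p = (2 - (2)·0.000 - (1)·0.000 - (2)·0.000) / (8) = 0.250
  q = (-9 - (-4)·0.000 - (2)·0.000 - (3)·0.000) / (10) = -0.900
  r = (-6 - (-4)·0.000 - (-4)·0.000 - (4)·0.000) / (13) = -0.462
  s = (1 - (-1)·0.000 - (2)·0.000 - (4)·0.000) / (-11) = -0.091
Residual b − A·x = (2.444, 2.197, -2.230, 3.897); ∞-norm = 3.897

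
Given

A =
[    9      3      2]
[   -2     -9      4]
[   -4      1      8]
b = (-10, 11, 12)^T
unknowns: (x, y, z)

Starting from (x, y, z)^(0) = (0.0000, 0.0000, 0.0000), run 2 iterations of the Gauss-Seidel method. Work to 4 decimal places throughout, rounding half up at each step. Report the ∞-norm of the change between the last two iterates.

Iteration 1:
  x = (-10 - (3)·0.0000 - (2)·0.0000) / (9) = -1.1111
  y = (11 - (-2)·-1.1111 - (4)·0.0000) / (-9) = -0.9753
  z = (12 - (-4)·-1.1111 - (1)·-0.9753) / (8) = 1.0664
Iteration 2:
  x = (-10 - (3)·-0.9753 - (2)·1.0664) / (9) = -1.0230
  y = (11 - (-2)·-1.0230 - (4)·1.0664) / (-9) = -0.5209
  z = (12 - (-4)·-1.0230 - (1)·-0.5209) / (8) = 1.0536
Change: (0.0881, 0.4544, -0.0128) → max |·| = 0.4544

0.4544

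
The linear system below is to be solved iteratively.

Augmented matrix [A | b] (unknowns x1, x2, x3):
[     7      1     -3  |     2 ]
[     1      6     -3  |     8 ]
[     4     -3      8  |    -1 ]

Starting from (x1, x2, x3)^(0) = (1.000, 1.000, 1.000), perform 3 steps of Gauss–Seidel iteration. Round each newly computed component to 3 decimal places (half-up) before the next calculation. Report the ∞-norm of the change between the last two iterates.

Iteration 1:
  x1 = (2 - (1)·1.000 - (-3)·1.000) / (7) = 0.571
  x2 = (8 - (1)·0.571 - (-3)·1.000) / (6) = 1.738
  x3 = (-1 - (4)·0.571 - (-3)·1.738) / (8) = 0.241
Iteration 2:
  x1 = (2 - (1)·1.738 - (-3)·0.241) / (7) = 0.141
  x2 = (8 - (1)·0.141 - (-3)·0.241) / (6) = 1.430
  x3 = (-1 - (4)·0.141 - (-3)·1.430) / (8) = 0.341
Iteration 3:
  x1 = (2 - (1)·1.430 - (-3)·0.341) / (7) = 0.228
  x2 = (8 - (1)·0.228 - (-3)·0.341) / (6) = 1.466
  x3 = (-1 - (4)·0.228 - (-3)·1.466) / (8) = 0.311
Change: (0.087, 0.036, -0.030) → max |·| = 0.087

0.087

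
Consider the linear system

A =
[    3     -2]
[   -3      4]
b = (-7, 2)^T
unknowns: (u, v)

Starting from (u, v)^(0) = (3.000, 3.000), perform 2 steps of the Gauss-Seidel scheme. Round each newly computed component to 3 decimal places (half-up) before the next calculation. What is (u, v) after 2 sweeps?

(-2.167, -1.125)

Iteration 1:
  u = (-7 - (-2)·3.000) / (3) = -0.333
  v = (2 - (-3)·-0.333) / (4) = 0.250
Iteration 2:
  u = (-7 - (-2)·0.250) / (3) = -2.167
  v = (2 - (-3)·-2.167) / (4) = -1.125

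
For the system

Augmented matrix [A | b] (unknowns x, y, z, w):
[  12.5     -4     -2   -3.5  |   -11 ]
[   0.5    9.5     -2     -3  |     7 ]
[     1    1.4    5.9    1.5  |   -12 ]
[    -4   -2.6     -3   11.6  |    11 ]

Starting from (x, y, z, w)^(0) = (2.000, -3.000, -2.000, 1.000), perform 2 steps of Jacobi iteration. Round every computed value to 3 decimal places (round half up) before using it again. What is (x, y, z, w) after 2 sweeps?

(-0.893, 0.574, -1.954, -0.077)

Iteration 1:
  x = (-11 - (-4)·-3.000 - (-2)·-2.000 - (-3.5)·1.000) / (12.5) = -1.880
  y = (7 - (0.5)·2.000 - (-2)·-2.000 - (-3)·1.000) / (9.5) = 0.526
  z = (-12 - (1)·2.000 - (1.4)·-3.000 - (1.5)·1.000) / (5.9) = -1.915
  w = (11 - (-4)·2.000 - (-2.6)·-3.000 - (-3)·-2.000) / (11.6) = 0.448
Iteration 2:
  x = (-11 - (-4)·0.526 - (-2)·-1.915 - (-3.5)·0.448) / (12.5) = -0.893
  y = (7 - (0.5)·-1.880 - (-2)·-1.915 - (-3)·0.448) / (9.5) = 0.574
  z = (-12 - (1)·-1.880 - (1.4)·0.526 - (1.5)·0.448) / (5.9) = -1.954
  w = (11 - (-4)·-1.880 - (-2.6)·0.526 - (-3)·-1.915) / (11.6) = -0.077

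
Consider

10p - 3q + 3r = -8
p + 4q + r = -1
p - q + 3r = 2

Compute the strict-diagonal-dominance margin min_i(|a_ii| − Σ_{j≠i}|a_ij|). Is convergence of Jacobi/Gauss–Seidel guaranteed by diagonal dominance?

1

row 1: |10| − (3+3) = 4
row 2: |4| − (1+1) = 2
row 3: |3| − (1+1) = 1
minimum over rows = 1 → strictly diagonally dominant (convergence guaranteed)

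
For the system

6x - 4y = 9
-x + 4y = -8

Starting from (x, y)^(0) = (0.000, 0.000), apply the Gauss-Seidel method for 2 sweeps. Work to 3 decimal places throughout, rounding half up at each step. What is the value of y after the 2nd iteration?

Iteration 1:
  x = (9 - (-4)·0.000) / (6) = 1.500
  y = (-8 - (-1)·1.500) / (4) = -1.625
Iteration 2:
  x = (9 - (-4)·-1.625) / (6) = 0.417
  y = (-8 - (-1)·0.417) / (4) = -1.896

-1.896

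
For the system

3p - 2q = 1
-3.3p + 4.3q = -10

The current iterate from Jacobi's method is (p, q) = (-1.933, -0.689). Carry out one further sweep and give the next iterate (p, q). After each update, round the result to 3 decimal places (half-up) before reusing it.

One sweep:
  p = (1 - (-2)·-0.689) / (3) = -0.126
  q = (-10 - (-3.3)·-1.933) / (4.3) = -3.809

(-0.126, -3.809)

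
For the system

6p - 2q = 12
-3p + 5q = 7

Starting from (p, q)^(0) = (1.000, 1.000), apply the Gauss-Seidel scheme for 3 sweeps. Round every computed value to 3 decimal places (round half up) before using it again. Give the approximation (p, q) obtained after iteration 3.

Iteration 1:
  p = (12 - (-2)·1.000) / (6) = 2.333
  q = (7 - (-3)·2.333) / (5) = 2.800
Iteration 2:
  p = (12 - (-2)·2.800) / (6) = 2.933
  q = (7 - (-3)·2.933) / (5) = 3.160
Iteration 3:
  p = (12 - (-2)·3.160) / (6) = 3.053
  q = (7 - (-3)·3.053) / (5) = 3.232

(3.053, 3.232)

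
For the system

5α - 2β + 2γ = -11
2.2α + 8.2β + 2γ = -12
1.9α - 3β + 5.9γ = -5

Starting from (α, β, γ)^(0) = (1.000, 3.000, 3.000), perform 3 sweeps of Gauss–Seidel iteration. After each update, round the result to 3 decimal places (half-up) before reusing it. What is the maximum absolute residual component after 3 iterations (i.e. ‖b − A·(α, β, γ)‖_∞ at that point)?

0.309

Iteration 1:
  α = (-11 - (-2)·3.000 - (2)·3.000) / (5) = -2.200
  β = (-12 - (2.2)·-2.200 - (2)·3.000) / (8.2) = -1.605
  γ = (-5 - (1.9)·-2.200 - (-3)·-1.605) / (5.9) = -0.955
Iteration 2:
  α = (-11 - (-2)·-1.605 - (2)·-0.955) / (5) = -2.460
  β = (-12 - (2.2)·-2.460 - (2)·-0.955) / (8.2) = -0.570
  γ = (-5 - (1.9)·-2.460 - (-3)·-0.570) / (5.9) = -0.345
Iteration 3:
  α = (-11 - (-2)·-0.570 - (2)·-0.345) / (5) = -2.290
  β = (-12 - (2.2)·-2.290 - (2)·-0.345) / (8.2) = -0.765
  γ = (-5 - (1.9)·-2.290 - (-3)·-0.765) / (5.9) = -0.499
Residual b − A·x = (-0.082, 0.309, 0.000); ∞-norm = 0.309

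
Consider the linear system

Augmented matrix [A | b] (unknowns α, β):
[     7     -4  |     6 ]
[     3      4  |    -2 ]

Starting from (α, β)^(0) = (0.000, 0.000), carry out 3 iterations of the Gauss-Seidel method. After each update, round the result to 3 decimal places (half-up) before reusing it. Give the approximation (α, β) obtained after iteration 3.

Iteration 1:
  α = (6 - (-4)·0.000) / (7) = 0.857
  β = (-2 - (3)·0.857) / (4) = -1.143
Iteration 2:
  α = (6 - (-4)·-1.143) / (7) = 0.204
  β = (-2 - (3)·0.204) / (4) = -0.653
Iteration 3:
  α = (6 - (-4)·-0.653) / (7) = 0.484
  β = (-2 - (3)·0.484) / (4) = -0.863

(0.484, -0.863)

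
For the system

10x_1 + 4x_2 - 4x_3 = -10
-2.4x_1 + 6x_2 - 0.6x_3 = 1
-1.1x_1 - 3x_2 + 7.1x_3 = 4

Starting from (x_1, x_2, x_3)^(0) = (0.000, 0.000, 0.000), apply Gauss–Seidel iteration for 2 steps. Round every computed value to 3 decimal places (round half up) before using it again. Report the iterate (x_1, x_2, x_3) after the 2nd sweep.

Iteration 1:
  x_1 = (-10 - (4)·0.000 - (-4)·0.000) / (10) = -1.000
  x_2 = (1 - (-2.4)·-1.000 - (-0.6)·0.000) / (6) = -0.233
  x_3 = (4 - (-1.1)·-1.000 - (-3)·-0.233) / (7.1) = 0.310
Iteration 2:
  x_1 = (-10 - (4)·-0.233 - (-4)·0.310) / (10) = -0.783
  x_2 = (1 - (-2.4)·-0.783 - (-0.6)·0.310) / (6) = -0.116
  x_3 = (4 - (-1.1)·-0.783 - (-3)·-0.116) / (7.1) = 0.393

(-0.783, -0.116, 0.393)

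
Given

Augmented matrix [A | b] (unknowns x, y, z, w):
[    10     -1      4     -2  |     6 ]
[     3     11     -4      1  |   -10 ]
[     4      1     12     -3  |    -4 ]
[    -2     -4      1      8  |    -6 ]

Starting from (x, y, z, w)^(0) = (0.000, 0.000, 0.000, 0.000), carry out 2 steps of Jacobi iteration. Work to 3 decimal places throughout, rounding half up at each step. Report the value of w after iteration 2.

Iteration 1:
  x = (6 - (-1)·0.000 - (4)·0.000 - (-2)·0.000) / (10) = 0.600
  y = (-10 - (3)·0.000 - (-4)·0.000 - (1)·0.000) / (11) = -0.909
  z = (-4 - (4)·0.000 - (1)·0.000 - (-3)·0.000) / (12) = -0.333
  w = (-6 - (-2)·0.000 - (-4)·0.000 - (1)·0.000) / (8) = -0.750
Iteration 2:
  x = (6 - (-1)·-0.909 - (4)·-0.333 - (-2)·-0.750) / (10) = 0.492
  y = (-10 - (3)·0.600 - (-4)·-0.333 - (1)·-0.750) / (11) = -1.126
  z = (-4 - (4)·0.600 - (1)·-0.909 - (-3)·-0.750) / (12) = -0.645
  w = (-6 - (-2)·0.600 - (-4)·-0.909 - (1)·-0.333) / (8) = -1.013

-1.013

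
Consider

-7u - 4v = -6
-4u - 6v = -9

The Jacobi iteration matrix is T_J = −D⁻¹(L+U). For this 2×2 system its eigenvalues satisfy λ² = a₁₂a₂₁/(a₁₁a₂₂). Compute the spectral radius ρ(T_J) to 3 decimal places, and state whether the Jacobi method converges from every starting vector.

0.617

a₁₂a₂₁/(a₁₁a₂₂) = (-4)·(-4) / ((-7)·(-6)) = 0.380952
ρ = √|0.380952| = √0.380952 = 0.617
ρ < 1, so Jacobi converges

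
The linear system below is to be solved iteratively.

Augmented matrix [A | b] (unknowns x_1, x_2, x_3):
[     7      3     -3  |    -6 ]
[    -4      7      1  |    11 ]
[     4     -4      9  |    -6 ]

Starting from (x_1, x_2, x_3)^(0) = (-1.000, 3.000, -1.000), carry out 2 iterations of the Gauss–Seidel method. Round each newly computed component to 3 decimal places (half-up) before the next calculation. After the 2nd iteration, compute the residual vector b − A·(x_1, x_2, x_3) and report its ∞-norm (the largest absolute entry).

3.879

Iteration 1:
  x_1 = (-6 - (3)·3.000 - (-3)·-1.000) / (7) = -2.571
  x_2 = (11 - (-4)·-2.571 - (1)·-1.000) / (7) = 0.245
  x_3 = (-6 - (4)·-2.571 - (-4)·0.245) / (9) = 0.585
Iteration 2:
  x_1 = (-6 - (3)·0.245 - (-3)·0.585) / (7) = -0.711
  x_2 = (11 - (-4)·-0.711 - (1)·0.585) / (7) = 1.082
  x_3 = (-6 - (4)·-0.711 - (-4)·1.082) / (9) = 0.130
Residual b − A·x = (-3.879, 0.452, 0.002); ∞-norm = 3.879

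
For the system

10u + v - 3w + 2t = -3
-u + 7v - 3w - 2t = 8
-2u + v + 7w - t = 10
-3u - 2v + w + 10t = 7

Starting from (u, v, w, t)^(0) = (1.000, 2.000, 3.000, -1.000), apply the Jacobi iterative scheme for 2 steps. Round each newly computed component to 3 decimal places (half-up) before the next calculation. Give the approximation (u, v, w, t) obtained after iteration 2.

(-0.363, 2.094, 1.431, 1.209)

Iteration 1:
  u = (-3 - (1)·2.000 - (-3)·3.000 - (2)·-1.000) / (10) = 0.600
  v = (8 - (-1)·1.000 - (-3)·3.000 - (-2)·-1.000) / (7) = 2.286
  w = (10 - (-2)·1.000 - (1)·2.000 - (-1)·-1.000) / (7) = 1.286
  t = (7 - (-3)·1.000 - (-2)·2.000 - (1)·3.000) / (10) = 1.100
Iteration 2:
  u = (-3 - (1)·2.286 - (-3)·1.286 - (2)·1.100) / (10) = -0.363
  v = (8 - (-1)·0.600 - (-3)·1.286 - (-2)·1.100) / (7) = 2.094
  w = (10 - (-2)·0.600 - (1)·2.286 - (-1)·1.100) / (7) = 1.431
  t = (7 - (-3)·0.600 - (-2)·2.286 - (1)·1.286) / (10) = 1.209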